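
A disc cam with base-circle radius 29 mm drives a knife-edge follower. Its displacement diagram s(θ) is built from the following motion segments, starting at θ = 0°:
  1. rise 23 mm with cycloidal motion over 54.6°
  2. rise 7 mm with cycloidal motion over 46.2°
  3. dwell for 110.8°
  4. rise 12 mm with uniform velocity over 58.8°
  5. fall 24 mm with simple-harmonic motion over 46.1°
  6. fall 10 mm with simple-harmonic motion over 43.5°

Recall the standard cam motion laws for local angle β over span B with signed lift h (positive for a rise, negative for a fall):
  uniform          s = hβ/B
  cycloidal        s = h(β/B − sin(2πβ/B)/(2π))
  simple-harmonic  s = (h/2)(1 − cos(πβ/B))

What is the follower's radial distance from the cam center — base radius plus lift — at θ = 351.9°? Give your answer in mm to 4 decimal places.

seg 1 [0°–54.6°] cycloidal, h=23: full span → s += 23 → s = 23.0000
seg 2 [54.6°–100.8°] cycloidal, h=7: full span → s += 7 → s = 30.0000
seg 3 [100.8°–211.6°] dwell: s stays 30.0000
seg 4 [211.6°–270.4°] uniform, h=12: full span → s += 12 → s = 42.0000
seg 5 [270.4°–316.5°] simple-harmonic, h=-24: full span → s += -24 → s = 18.0000
seg 6 [316.5°–360°] simple-harmonic, h=-10: θ=351.9° here. β=35.4, B=43.5. -10/2·(1 − cos(π·0.8138)) = -9.1686 → s = 8.8314
radial distance = base radius + s = 29 + 8.8314 = 37.8314

37.8314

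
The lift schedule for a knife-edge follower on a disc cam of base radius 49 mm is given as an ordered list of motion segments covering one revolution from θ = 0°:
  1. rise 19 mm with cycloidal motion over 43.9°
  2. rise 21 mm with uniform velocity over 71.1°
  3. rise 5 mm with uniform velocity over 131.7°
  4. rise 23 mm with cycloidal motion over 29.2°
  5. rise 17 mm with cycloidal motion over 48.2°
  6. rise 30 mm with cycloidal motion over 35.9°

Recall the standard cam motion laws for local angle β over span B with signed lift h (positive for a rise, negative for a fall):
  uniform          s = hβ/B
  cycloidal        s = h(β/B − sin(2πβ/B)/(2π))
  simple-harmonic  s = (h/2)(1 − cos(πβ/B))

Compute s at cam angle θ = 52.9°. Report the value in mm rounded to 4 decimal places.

seg 1 [0°–43.9°] cycloidal, h=19: full span → s += 19 → s = 19.0000
seg 2 [43.9°–115°] uniform, h=21: θ=52.9° here. β=9, B=71.1. 21·9/71.1 = 2.6582 → s = 21.6582

21.6582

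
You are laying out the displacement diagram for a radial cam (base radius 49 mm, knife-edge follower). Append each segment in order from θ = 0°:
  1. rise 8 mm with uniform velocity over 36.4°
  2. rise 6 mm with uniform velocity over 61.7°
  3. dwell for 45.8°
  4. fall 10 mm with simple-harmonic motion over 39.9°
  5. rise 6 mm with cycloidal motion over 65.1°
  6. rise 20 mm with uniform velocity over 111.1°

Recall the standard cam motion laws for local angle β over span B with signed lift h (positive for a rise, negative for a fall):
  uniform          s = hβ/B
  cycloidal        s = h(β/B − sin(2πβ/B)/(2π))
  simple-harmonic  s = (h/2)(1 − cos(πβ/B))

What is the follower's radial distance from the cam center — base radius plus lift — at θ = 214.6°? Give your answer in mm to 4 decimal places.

seg 1 [0°–36.4°] uniform, h=8: full span → s += 8 → s = 8.0000
seg 2 [36.4°–98.1°] uniform, h=6: full span → s += 6 → s = 14.0000
seg 3 [98.1°–143.9°] dwell: s stays 14.0000
seg 4 [143.9°–183.8°] simple-harmonic, h=-10: full span → s += -10 → s = 4.0000
seg 5 [183.8°–248.9°] cycloidal, h=6: θ=214.6° here. β=30.8, B=65.1. 6·(0.4731 − sin(2π·0.4731)/(2π)) = 2.6782 → s = 6.6782
radial distance = base radius + s = 49 + 6.6782 = 55.6782

55.6782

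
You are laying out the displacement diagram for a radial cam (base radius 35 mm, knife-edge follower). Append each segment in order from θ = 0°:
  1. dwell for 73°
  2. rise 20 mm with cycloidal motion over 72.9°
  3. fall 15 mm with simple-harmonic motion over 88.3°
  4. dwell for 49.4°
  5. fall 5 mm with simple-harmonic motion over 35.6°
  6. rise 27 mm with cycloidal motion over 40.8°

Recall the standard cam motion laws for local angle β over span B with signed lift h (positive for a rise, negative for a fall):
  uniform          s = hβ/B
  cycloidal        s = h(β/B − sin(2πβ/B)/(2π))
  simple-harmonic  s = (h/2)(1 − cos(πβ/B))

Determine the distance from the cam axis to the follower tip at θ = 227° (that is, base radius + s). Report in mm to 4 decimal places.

seg 1 [0°–73°] dwell: s stays 0.0000
seg 2 [73°–145.9°] cycloidal, h=20: full span → s += 20 → s = 20.0000
seg 3 [145.9°–234.2°] simple-harmonic, h=-15: θ=227° here. β=81.1, B=88.3. -15/2·(1 − cos(π·0.9185)) = -14.7553 → s = 5.2447
radial distance = base radius + s = 35 + 5.2447 = 40.2447

40.2447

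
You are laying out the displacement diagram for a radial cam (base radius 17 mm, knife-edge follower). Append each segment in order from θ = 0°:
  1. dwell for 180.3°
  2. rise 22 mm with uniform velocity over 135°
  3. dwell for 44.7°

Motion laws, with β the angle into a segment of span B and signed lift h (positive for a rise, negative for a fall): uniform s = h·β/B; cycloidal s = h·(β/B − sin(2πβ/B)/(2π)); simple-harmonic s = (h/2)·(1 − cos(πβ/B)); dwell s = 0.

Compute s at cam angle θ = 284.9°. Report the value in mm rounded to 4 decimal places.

seg 1 [0°–180.3°] dwell: s stays 0.0000
seg 2 [180.3°–315.3°] uniform, h=22: θ=284.9° here. β=104.6, B=135. 22·104.6/135 = 17.0459 → s = 17.0459

17.0459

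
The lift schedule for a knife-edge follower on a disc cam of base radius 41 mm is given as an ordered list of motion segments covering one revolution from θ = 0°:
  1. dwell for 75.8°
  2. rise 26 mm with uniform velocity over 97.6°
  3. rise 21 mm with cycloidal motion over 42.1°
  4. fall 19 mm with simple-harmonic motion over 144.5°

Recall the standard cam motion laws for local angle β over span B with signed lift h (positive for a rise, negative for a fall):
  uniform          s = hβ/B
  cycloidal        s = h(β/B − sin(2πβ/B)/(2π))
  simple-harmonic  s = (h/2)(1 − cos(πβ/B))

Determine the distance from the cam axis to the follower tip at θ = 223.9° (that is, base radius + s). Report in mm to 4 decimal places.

seg 1 [0°–75.8°] dwell: s stays 0.0000
seg 2 [75.8°–173.4°] uniform, h=26: full span → s += 26 → s = 26.0000
seg 3 [173.4°–215.5°] cycloidal, h=21: full span → s += 21 → s = 47.0000
seg 4 [215.5°–360°] simple-harmonic, h=-19: θ=223.9° here. β=8.4, B=144.5. -19/2·(1 − cos(π·0.0581)) = -0.1580 → s = 46.8420
radial distance = base radius + s = 41 + 46.8420 = 87.8420

87.8420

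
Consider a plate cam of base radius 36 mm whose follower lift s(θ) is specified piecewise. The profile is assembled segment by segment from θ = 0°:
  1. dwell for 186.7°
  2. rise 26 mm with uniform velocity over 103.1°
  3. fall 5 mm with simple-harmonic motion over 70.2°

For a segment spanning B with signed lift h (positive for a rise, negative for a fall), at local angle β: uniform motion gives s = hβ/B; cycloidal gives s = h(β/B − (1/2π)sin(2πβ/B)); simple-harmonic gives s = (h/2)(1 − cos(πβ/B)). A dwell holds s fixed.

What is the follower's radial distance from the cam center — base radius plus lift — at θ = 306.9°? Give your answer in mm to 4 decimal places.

seg 1 [0°–186.7°] dwell: s stays 0.0000
seg 2 [186.7°–289.8°] uniform, h=26: full span → s += 26 → s = 26.0000
seg 3 [289.8°–360°] simple-harmonic, h=-5: θ=306.9° here. β=17.1, B=70.2. -5/2·(1 − cos(π·0.2436)) = -0.6970 → s = 25.3030
radial distance = base radius + s = 36 + 25.3030 = 61.3030

61.3030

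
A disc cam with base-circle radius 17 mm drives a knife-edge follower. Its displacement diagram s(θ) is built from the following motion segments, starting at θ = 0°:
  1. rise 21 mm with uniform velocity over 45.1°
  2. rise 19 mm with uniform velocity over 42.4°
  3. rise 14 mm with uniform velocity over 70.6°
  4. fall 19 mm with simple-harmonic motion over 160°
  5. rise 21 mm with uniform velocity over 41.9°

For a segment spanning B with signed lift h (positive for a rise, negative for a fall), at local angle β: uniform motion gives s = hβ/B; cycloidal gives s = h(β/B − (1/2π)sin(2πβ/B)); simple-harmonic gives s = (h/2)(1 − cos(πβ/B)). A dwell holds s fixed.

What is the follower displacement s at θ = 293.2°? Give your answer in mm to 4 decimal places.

seg 1 [0°–45.1°] uniform, h=21: full span → s += 21 → s = 21.0000
seg 2 [45.1°–87.5°] uniform, h=19: full span → s += 19 → s = 40.0000
seg 3 [87.5°–158.1°] uniform, h=14: full span → s += 14 → s = 54.0000
seg 4 [158.1°–318.1°] simple-harmonic, h=-19: θ=293.2° here. β=135.1, B=160. -19/2·(1 − cos(π·0.8444)) = -17.8870 → s = 36.1130

36.1130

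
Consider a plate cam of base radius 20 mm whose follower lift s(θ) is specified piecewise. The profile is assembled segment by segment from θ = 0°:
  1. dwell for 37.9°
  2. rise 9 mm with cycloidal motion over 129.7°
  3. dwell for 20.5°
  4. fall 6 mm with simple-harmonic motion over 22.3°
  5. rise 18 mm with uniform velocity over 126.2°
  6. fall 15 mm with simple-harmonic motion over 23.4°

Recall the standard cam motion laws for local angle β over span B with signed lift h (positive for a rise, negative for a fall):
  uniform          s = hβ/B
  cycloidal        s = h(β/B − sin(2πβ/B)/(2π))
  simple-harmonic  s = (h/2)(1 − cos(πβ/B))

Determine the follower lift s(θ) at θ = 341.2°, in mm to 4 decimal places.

seg 1 [0°–37.9°] dwell: s stays 0.0000
seg 2 [37.9°–167.6°] cycloidal, h=9: full span → s += 9 → s = 9.0000
seg 3 [167.6°–188.1°] dwell: s stays 9.0000
seg 4 [188.1°–210.4°] simple-harmonic, h=-6: full span → s += -6 → s = 3.0000
seg 5 [210.4°–336.6°] uniform, h=18: full span → s += 18 → s = 21.0000
seg 6 [336.6°–360°] simple-harmonic, h=-15: θ=341.2° here. β=4.6, B=23.4. -15/2·(1 − cos(π·0.1966)) = -1.3854 → s = 19.6146

19.6146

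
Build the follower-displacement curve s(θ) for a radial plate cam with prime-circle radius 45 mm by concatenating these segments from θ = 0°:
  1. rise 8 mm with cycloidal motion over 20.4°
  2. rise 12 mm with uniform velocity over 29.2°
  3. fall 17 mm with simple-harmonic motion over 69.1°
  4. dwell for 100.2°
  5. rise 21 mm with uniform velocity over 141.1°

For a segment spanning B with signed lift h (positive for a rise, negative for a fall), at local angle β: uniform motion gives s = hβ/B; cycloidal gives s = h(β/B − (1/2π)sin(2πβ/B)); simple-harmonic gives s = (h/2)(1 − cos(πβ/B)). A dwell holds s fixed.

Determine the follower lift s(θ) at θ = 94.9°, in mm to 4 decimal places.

seg 1 [0°–20.4°] cycloidal, h=8: full span → s += 8 → s = 8.0000
seg 2 [20.4°–49.6°] uniform, h=12: full span → s += 12 → s = 20.0000
seg 3 [49.6°–118.7°] simple-harmonic, h=-17: θ=94.9° here. β=45.3, B=69.1. -17/2·(1 − cos(π·0.6556)) = -12.4909 → s = 7.5091

7.5091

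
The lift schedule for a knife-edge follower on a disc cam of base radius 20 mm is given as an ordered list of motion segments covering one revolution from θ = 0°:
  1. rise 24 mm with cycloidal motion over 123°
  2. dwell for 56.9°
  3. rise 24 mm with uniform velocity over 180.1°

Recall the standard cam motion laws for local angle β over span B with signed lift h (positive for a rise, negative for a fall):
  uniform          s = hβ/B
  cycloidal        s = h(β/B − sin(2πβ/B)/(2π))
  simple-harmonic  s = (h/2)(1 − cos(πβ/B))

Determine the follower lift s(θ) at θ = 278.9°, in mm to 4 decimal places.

seg 1 [0°–123°] cycloidal, h=24: full span → s += 24 → s = 24.0000
seg 2 [123°–179.9°] dwell: s stays 24.0000
seg 3 [179.9°–360°] uniform, h=24: θ=278.9° here. β=99, B=180.1. 24·99/180.1 = 13.1927 → s = 37.1927

37.1927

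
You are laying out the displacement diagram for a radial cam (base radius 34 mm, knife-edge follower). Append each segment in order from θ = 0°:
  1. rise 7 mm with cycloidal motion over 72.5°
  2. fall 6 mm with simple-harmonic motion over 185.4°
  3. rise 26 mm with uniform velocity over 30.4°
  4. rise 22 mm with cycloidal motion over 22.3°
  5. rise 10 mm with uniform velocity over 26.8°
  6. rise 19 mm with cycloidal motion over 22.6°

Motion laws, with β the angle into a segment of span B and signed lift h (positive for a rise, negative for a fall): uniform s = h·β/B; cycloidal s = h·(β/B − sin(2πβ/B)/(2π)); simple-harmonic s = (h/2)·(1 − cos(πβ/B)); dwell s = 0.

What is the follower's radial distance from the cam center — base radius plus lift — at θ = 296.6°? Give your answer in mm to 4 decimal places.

seg 1 [0°–72.5°] cycloidal, h=7: full span → s += 7 → s = 7.0000
seg 2 [72.5°–257.9°] simple-harmonic, h=-6: full span → s += -6 → s = 1.0000
seg 3 [257.9°–288.3°] uniform, h=26: full span → s += 26 → s = 27.0000
seg 4 [288.3°–310.6°] cycloidal, h=22: θ=296.6° here. β=8.3, B=22.3. 22·(0.3722 − sin(2π·0.3722)/(2π)) = 5.6693 → s = 32.6693
radial distance = base radius + s = 34 + 32.6693 = 66.6693

66.6693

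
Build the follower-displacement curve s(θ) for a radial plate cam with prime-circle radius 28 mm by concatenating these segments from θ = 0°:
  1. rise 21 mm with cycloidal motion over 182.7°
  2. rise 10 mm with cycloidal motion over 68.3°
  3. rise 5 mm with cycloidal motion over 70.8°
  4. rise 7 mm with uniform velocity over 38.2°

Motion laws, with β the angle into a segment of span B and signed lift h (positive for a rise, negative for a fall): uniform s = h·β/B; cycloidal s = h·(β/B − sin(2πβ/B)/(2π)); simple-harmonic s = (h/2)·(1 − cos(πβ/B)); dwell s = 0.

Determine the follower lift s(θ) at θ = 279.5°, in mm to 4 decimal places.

seg 1 [0°–182.7°] cycloidal, h=21: full span → s += 21 → s = 21.0000
seg 2 [182.7°–251°] cycloidal, h=10: full span → s += 10 → s = 31.0000
seg 3 [251°–321.8°] cycloidal, h=5: θ=279.5° here. β=28.5, B=70.8. 5·(0.4025 − sin(2π·0.4025)/(2π)) = 1.5553 → s = 32.5553

32.5553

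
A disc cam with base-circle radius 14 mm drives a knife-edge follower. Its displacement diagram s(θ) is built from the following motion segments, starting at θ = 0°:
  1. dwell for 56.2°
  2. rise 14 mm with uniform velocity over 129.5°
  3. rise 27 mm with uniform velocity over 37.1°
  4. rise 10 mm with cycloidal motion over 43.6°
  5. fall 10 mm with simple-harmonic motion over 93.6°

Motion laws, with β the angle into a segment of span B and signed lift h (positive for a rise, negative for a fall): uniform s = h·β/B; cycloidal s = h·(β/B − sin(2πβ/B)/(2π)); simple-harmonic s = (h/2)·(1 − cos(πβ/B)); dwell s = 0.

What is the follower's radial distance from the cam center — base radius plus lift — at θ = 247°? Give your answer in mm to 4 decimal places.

seg 1 [0°–56.2°] dwell: s stays 0.0000
seg 2 [56.2°–185.7°] uniform, h=14: full span → s += 14 → s = 14.0000
seg 3 [185.7°–222.8°] uniform, h=27: full span → s += 27 → s = 41.0000
seg 4 [222.8°–266.4°] cycloidal, h=10: θ=247° here. β=24.2, B=43.6. 10·(0.5550 − sin(2π·0.5550)/(2π)) = 6.0900 → s = 47.0900
radial distance = base radius + s = 14 + 47.0900 = 61.0900

61.0900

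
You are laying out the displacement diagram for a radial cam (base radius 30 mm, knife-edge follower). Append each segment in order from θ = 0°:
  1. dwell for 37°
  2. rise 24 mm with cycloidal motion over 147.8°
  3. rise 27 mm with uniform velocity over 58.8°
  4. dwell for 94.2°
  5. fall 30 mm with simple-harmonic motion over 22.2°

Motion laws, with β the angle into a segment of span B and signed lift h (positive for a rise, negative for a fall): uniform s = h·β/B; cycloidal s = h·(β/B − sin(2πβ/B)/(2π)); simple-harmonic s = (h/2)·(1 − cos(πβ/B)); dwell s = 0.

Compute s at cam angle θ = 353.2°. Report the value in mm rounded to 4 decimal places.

seg 1 [0°–37°] dwell: s stays 0.0000
seg 2 [37°–184.8°] cycloidal, h=24: full span → s += 24 → s = 24.0000
seg 3 [184.8°–243.6°] uniform, h=27: full span → s += 27 → s = 51.0000
seg 4 [243.6°–337.8°] dwell: s stays 51.0000
seg 5 [337.8°–360°] simple-harmonic, h=-30: θ=353.2° here. β=15.4, B=22.2. -30/2·(1 − cos(π·0.6937)) = -23.5746 → s = 27.4254

27.4254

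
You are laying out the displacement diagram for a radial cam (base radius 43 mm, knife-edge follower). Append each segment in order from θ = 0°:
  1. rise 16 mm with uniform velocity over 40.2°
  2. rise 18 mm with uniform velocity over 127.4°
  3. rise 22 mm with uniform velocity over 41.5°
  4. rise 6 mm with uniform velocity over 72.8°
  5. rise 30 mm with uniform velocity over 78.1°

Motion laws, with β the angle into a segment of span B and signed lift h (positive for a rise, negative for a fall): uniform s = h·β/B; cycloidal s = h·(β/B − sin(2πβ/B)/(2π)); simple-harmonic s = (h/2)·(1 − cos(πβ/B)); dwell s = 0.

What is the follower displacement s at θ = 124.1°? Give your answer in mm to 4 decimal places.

seg 1 [0°–40.2°] uniform, h=16: full span → s += 16 → s = 16.0000
seg 2 [40.2°–167.6°] uniform, h=18: θ=124.1° here. β=83.9, B=127.4. 18·83.9/127.4 = 11.8540 → s = 27.8540

27.8540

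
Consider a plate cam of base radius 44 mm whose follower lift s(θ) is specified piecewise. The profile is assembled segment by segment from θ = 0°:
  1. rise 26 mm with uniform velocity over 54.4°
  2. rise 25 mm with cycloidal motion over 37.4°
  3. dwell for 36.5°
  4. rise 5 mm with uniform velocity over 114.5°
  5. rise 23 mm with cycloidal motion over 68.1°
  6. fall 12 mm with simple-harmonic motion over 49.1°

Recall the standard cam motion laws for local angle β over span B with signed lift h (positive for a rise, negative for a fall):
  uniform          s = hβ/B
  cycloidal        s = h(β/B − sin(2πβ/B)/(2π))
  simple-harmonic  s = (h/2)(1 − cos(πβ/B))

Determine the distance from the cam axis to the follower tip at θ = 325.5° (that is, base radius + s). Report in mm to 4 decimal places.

seg 1 [0°–54.4°] uniform, h=26: full span → s += 26 → s = 26.0000
seg 2 [54.4°–91.8°] cycloidal, h=25: full span → s += 25 → s = 51.0000
seg 3 [91.8°–128.3°] dwell: s stays 51.0000
seg 4 [128.3°–242.8°] uniform, h=5: full span → s += 5 → s = 56.0000
seg 5 [242.8°–310.9°] cycloidal, h=23: full span → s += 23 → s = 79.0000
seg 6 [310.9°–360°] simple-harmonic, h=-12: θ=325.5° here. β=14.6, B=49.1. -12/2·(1 − cos(π·0.2974)) = -2.4330 → s = 76.5670
radial distance = base radius + s = 44 + 76.5670 = 120.5670

120.5670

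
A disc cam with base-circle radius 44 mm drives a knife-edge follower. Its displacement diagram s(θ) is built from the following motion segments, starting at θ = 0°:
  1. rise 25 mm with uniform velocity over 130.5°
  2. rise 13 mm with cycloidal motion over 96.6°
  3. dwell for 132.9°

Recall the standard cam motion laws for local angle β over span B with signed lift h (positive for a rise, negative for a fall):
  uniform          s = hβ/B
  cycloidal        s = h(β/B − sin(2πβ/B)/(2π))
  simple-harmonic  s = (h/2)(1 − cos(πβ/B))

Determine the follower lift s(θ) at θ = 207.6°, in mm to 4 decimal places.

seg 1 [0°–130.5°] uniform, h=25: full span → s += 25 → s = 25.0000
seg 2 [130.5°–227.1°] cycloidal, h=13: θ=207.6° here. β=77.1, B=96.6. 13·(0.7981 − sin(2π·0.7981)/(2π)) = 12.3509 → s = 37.3509

37.3509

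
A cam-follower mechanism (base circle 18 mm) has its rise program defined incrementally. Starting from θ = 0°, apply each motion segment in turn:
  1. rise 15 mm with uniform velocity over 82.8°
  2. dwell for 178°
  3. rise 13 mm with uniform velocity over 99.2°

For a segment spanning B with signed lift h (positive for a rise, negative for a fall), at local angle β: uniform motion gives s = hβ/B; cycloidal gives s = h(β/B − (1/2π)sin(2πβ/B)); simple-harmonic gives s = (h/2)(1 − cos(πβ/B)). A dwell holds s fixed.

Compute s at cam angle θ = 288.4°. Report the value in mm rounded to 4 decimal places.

seg 1 [0°–82.8°] uniform, h=15: full span → s += 15 → s = 15.0000
seg 2 [82.8°–260.8°] dwell: s stays 15.0000
seg 3 [260.8°–360°] uniform, h=13: θ=288.4° here. β=27.6, B=99.2. 13·27.6/99.2 = 3.6169 → s = 18.6169

18.6169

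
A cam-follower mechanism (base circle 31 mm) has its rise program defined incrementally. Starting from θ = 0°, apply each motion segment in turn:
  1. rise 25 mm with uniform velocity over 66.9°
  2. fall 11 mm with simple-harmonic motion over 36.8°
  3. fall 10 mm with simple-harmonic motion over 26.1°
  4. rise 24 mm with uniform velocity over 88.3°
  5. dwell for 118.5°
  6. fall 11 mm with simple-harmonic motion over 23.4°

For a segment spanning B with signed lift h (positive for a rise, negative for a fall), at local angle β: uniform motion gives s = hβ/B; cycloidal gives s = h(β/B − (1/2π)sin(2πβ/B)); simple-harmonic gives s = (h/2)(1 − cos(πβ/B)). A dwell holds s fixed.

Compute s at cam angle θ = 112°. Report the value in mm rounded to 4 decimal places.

seg 1 [0°–66.9°] uniform, h=25: full span → s += 25 → s = 25.0000
seg 2 [66.9°–103.7°] simple-harmonic, h=-11: full span → s += -11 → s = 14.0000
seg 3 [103.7°–129.8°] simple-harmonic, h=-10: θ=112° here. β=8.3, B=26.1. -10/2·(1 − cos(π·0.3180)) = -2.2945 → s = 11.7055

11.7055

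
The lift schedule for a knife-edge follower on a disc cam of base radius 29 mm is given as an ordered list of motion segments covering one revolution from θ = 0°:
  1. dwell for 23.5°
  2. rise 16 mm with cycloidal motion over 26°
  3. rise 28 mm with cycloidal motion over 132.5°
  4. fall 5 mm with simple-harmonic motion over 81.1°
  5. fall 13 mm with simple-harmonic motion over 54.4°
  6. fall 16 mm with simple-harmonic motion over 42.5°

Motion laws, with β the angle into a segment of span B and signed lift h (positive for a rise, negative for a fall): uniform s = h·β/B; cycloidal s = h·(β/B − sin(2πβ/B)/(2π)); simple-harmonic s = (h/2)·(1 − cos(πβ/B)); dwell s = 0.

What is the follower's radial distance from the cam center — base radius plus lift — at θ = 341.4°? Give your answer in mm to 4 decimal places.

seg 1 [0°–23.5°] dwell: s stays 0.0000
seg 2 [23.5°–49.5°] cycloidal, h=16: full span → s += 16 → s = 16.0000
seg 3 [49.5°–182°] cycloidal, h=28: full span → s += 28 → s = 44.0000
seg 4 [182°–263.1°] simple-harmonic, h=-5: full span → s += -5 → s = 39.0000
seg 5 [263.1°–317.5°] simple-harmonic, h=-13: full span → s += -13 → s = 26.0000
seg 6 [317.5°–360°] simple-harmonic, h=-16: θ=341.4° here. β=23.9, B=42.5. -16/2·(1 − cos(π·0.5624)) = -9.5571 → s = 16.4429
radial distance = base radius + s = 29 + 16.4429 = 45.4429

45.4429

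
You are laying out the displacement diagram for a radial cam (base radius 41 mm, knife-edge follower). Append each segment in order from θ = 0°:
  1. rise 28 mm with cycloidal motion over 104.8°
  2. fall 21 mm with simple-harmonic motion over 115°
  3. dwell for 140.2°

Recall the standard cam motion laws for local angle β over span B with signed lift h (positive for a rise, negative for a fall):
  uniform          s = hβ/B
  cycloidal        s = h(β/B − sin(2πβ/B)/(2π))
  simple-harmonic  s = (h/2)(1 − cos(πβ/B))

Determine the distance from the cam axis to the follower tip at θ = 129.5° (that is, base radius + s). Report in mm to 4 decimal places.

seg 1 [0°–104.8°] cycloidal, h=28: full span → s += 28 → s = 28.0000
seg 2 [104.8°–219.8°] simple-harmonic, h=-21: θ=129.5° here. β=24.7, B=115. -21/2·(1 − cos(π·0.2148)) = -2.3010 → s = 25.6990
radial distance = base radius + s = 41 + 25.6990 = 66.6990

66.6990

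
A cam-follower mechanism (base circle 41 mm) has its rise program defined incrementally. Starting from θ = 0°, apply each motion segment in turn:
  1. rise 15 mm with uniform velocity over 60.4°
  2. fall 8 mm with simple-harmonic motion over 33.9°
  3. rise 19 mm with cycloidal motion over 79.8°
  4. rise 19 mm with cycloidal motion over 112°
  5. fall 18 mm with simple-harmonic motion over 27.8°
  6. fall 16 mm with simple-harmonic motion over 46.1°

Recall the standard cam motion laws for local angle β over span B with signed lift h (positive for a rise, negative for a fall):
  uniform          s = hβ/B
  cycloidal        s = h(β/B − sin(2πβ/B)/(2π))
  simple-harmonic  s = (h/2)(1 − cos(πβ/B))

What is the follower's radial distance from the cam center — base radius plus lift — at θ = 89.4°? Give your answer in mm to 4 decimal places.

seg 1 [0°–60.4°] uniform, h=15: full span → s += 15 → s = 15.0000
seg 2 [60.4°–94.3°] simple-harmonic, h=-8: θ=89.4° here. β=29, B=33.9. -8/2·(1 − cos(π·0.8555)) = -7.5946 → s = 7.4054
radial distance = base radius + s = 41 + 7.4054 = 48.4054

48.4054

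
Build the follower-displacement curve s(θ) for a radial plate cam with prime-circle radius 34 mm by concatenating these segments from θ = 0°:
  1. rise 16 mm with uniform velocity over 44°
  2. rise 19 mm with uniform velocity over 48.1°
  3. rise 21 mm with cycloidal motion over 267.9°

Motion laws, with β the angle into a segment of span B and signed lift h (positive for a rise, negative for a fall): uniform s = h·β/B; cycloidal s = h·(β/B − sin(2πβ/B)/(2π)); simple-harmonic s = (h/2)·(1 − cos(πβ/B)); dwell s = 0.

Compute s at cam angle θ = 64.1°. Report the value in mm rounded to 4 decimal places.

seg 1 [0°–44°] uniform, h=16: full span → s += 16 → s = 16.0000
seg 2 [44°–92.1°] uniform, h=19: θ=64.1° here. β=20.1, B=48.1. 19·20.1/48.1 = 7.9397 → s = 23.9397

23.9397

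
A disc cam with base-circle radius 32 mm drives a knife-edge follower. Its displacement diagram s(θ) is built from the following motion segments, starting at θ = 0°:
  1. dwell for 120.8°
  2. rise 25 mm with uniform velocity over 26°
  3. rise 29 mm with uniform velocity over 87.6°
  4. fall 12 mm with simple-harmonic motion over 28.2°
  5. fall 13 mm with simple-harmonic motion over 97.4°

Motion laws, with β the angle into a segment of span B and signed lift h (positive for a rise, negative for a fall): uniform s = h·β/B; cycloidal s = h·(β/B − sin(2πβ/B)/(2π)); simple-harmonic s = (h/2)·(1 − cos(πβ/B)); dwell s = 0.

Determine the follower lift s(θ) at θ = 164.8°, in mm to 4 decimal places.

seg 1 [0°–120.8°] dwell: s stays 0.0000
seg 2 [120.8°–146.8°] uniform, h=25: full span → s += 25 → s = 25.0000
seg 3 [146.8°–234.4°] uniform, h=29: θ=164.8° here. β=18, B=87.6. 29·18/87.6 = 5.9589 → s = 30.9589

30.9589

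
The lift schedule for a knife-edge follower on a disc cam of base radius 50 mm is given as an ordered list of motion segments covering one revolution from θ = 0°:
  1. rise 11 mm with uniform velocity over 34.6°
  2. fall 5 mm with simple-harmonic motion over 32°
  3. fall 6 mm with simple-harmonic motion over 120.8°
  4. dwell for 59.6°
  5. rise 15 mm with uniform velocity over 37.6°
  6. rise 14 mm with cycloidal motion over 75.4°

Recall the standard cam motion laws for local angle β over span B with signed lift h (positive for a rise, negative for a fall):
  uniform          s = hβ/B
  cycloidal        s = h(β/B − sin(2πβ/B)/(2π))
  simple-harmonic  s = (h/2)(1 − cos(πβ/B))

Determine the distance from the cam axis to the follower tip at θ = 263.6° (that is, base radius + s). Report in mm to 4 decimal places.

seg 1 [0°–34.6°] uniform, h=11: full span → s += 11 → s = 11.0000
seg 2 [34.6°–66.6°] simple-harmonic, h=-5: full span → s += -5 → s = 6.0000
seg 3 [66.6°–187.4°] simple-harmonic, h=-6: full span → s += -6 → s = 0.0000
seg 4 [187.4°–247°] dwell: s stays 0.0000
seg 5 [247°–284.6°] uniform, h=15: θ=263.6° here. β=16.6, B=37.6. 15·16.6/37.6 = 6.6223 → s = 6.6223
radial distance = base radius + s = 50 + 6.6223 = 56.6223

56.6223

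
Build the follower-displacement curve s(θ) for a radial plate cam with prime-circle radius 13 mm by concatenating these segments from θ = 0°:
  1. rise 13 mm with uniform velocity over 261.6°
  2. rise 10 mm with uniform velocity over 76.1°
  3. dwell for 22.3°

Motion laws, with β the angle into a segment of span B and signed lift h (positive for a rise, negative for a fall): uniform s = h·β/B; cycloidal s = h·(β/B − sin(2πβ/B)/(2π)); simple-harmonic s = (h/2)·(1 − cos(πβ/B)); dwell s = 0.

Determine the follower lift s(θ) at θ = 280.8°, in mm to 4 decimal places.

seg 1 [0°–261.6°] uniform, h=13: full span → s += 13 → s = 13.0000
seg 2 [261.6°–337.7°] uniform, h=10: θ=280.8° here. β=19.2, B=76.1. 10·19.2/76.1 = 2.5230 → s = 15.5230

15.5230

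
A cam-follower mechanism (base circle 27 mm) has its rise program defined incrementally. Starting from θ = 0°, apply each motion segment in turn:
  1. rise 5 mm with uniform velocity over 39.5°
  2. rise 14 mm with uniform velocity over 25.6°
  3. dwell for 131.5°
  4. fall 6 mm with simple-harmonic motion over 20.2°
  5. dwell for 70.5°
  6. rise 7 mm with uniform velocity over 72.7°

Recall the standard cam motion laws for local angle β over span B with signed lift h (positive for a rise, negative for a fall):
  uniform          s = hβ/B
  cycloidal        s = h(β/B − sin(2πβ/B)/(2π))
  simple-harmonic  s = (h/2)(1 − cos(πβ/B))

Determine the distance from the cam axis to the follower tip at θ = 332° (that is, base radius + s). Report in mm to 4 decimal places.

seg 1 [0°–39.5°] uniform, h=5: full span → s += 5 → s = 5.0000
seg 2 [39.5°–65.1°] uniform, h=14: full span → s += 14 → s = 19.0000
seg 3 [65.1°–196.6°] dwell: s stays 19.0000
seg 4 [196.6°–216.8°] simple-harmonic, h=-6: full span → s += -6 → s = 13.0000
seg 5 [216.8°–287.3°] dwell: s stays 13.0000
seg 6 [287.3°–360°] uniform, h=7: θ=332° here. β=44.7, B=72.7. 7·44.7/72.7 = 4.3040 → s = 17.3040
radial distance = base radius + s = 27 + 17.3040 = 44.3040

44.3040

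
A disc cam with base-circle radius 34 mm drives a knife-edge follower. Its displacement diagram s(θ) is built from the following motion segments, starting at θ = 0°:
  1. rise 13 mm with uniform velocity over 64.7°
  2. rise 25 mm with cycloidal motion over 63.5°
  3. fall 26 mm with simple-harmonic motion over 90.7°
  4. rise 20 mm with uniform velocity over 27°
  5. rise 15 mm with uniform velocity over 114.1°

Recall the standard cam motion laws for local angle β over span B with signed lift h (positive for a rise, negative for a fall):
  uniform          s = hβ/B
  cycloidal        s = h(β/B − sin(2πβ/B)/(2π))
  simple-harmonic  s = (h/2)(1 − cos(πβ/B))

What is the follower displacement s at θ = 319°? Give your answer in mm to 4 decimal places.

seg 1 [0°–64.7°] uniform, h=13: full span → s += 13 → s = 13.0000
seg 2 [64.7°–128.2°] cycloidal, h=25: full span → s += 25 → s = 38.0000
seg 3 [128.2°–218.9°] simple-harmonic, h=-26: full span → s += -26 → s = 12.0000
seg 4 [218.9°–245.9°] uniform, h=20: full span → s += 20 → s = 32.0000
seg 5 [245.9°–360°] uniform, h=15: θ=319° here. β=73.1, B=114.1. 15·73.1/114.1 = 9.6100 → s = 41.6100

41.6100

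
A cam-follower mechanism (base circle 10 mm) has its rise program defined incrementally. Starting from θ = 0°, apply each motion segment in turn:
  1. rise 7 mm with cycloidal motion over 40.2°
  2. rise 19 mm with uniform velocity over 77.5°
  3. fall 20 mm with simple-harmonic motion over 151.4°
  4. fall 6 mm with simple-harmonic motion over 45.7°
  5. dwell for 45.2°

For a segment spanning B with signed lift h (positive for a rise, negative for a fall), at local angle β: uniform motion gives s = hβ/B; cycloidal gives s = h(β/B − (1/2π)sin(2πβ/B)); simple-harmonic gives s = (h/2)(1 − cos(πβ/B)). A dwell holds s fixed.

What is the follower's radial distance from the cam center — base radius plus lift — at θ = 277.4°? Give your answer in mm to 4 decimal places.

seg 1 [0°–40.2°] cycloidal, h=7: full span → s += 7 → s = 7.0000
seg 2 [40.2°–117.7°] uniform, h=19: full span → s += 19 → s = 26.0000
seg 3 [117.7°–269.1°] simple-harmonic, h=-20: full span → s += -20 → s = 6.0000
seg 4 [269.1°–314.8°] simple-harmonic, h=-6: θ=277.4° here. β=8.3, B=45.7. -6/2·(1 − cos(π·0.1816)) = -0.4752 → s = 5.5248
radial distance = base radius + s = 10 + 5.5248 = 15.5248

15.5248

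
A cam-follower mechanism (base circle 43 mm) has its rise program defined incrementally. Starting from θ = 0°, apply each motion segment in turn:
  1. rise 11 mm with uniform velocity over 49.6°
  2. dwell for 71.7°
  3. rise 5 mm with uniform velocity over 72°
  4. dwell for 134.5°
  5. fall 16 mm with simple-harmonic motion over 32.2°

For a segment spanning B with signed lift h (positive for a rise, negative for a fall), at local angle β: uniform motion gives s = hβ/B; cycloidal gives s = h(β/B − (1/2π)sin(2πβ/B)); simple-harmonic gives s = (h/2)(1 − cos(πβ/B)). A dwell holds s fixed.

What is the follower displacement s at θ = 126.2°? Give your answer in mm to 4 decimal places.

seg 1 [0°–49.6°] uniform, h=11: full span → s += 11 → s = 11.0000
seg 2 [49.6°–121.3°] dwell: s stays 11.0000
seg 3 [121.3°–193.3°] uniform, h=5: θ=126.2° here. β=4.9, B=72. 5·4.9/72 = 0.3403 → s = 11.3403

11.3403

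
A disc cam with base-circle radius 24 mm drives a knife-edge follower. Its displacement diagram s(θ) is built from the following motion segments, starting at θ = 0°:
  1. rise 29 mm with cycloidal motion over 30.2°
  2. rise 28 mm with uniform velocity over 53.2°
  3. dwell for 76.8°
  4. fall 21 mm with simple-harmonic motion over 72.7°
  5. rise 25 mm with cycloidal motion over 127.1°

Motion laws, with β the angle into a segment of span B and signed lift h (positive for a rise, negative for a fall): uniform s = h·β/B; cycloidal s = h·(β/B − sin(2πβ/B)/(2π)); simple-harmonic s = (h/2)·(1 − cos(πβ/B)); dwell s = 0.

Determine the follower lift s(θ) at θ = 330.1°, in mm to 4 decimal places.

seg 1 [0°–30.2°] cycloidal, h=29: full span → s += 29 → s = 29.0000
seg 2 [30.2°–83.4°] uniform, h=28: full span → s += 28 → s = 57.0000
seg 3 [83.4°–160.2°] dwell: s stays 57.0000
seg 4 [160.2°–232.9°] simple-harmonic, h=-21: full span → s += -21 → s = 36.0000
seg 5 [232.9°–360°] cycloidal, h=25: θ=330.1° here. β=97.2, B=127.1. 25·(0.7648 − sin(2π·0.7648)/(2π)) = 23.0806 → s = 59.0806

59.0806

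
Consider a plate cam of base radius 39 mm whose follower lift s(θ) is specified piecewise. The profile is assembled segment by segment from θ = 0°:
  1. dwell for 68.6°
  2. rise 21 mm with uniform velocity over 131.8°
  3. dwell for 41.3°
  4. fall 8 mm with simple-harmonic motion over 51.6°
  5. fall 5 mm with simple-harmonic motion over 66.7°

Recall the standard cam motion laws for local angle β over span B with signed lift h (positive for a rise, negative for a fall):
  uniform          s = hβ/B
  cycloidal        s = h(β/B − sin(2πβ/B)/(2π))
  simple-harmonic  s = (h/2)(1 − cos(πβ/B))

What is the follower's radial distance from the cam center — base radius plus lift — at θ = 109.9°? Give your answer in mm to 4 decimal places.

seg 1 [0°–68.6°] dwell: s stays 0.0000
seg 2 [68.6°–200.4°] uniform, h=21: θ=109.9° here. β=41.3, B=131.8. 21·41.3/131.8 = 6.5804 → s = 6.5804
radial distance = base radius + s = 39 + 6.5804 = 45.5804

45.5804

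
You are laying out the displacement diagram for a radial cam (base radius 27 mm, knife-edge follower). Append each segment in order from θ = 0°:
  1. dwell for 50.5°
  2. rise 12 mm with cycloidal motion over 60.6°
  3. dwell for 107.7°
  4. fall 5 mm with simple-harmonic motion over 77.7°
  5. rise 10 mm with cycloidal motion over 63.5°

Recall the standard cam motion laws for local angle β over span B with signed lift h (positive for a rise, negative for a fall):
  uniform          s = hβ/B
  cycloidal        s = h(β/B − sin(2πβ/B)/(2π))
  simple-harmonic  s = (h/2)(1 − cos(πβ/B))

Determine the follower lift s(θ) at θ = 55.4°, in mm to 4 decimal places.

seg 1 [0°–50.5°] dwell: s stays 0.0000
seg 2 [50.5°–111.1°] cycloidal, h=12: θ=55.4° here. β=4.9, B=60.6. 12·(0.0809 − sin(2π·0.0809)/(2π)) = 0.0412 → s = 0.0412

0.0412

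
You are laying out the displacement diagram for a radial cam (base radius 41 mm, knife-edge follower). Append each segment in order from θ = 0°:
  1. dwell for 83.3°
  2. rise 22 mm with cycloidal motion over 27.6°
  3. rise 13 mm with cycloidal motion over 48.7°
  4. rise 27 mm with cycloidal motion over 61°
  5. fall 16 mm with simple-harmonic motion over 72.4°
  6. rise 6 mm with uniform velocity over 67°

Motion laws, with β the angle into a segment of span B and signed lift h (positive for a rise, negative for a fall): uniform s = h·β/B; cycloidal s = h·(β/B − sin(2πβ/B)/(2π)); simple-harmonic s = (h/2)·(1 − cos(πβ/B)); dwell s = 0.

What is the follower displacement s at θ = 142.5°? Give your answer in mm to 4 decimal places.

seg 1 [0°–83.3°] dwell: s stays 0.0000
seg 2 [83.3°–110.9°] cycloidal, h=22: full span → s += 22 → s = 22.0000
seg 3 [110.9°–159.6°] cycloidal, h=13: θ=142.5° here. β=31.6, B=48.7. 13·(0.6489 − sin(2π·0.6489)/(2π)) = 10.1005 → s = 32.1005

32.1005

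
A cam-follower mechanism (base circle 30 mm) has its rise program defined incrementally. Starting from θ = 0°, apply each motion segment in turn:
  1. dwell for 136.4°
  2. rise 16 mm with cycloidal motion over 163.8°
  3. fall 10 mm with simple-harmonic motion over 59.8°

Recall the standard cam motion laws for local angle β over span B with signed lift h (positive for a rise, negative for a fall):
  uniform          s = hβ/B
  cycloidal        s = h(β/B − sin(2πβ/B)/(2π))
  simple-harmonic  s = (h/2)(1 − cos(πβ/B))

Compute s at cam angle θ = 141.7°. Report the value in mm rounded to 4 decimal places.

seg 1 [0°–136.4°] dwell: s stays 0.0000
seg 2 [136.4°–300.2°] cycloidal, h=16: θ=141.7° here. β=5.3, B=163.8. 16·(0.0324 − sin(2π·0.0324)/(2π)) = 0.0036 → s = 0.0036

0.0036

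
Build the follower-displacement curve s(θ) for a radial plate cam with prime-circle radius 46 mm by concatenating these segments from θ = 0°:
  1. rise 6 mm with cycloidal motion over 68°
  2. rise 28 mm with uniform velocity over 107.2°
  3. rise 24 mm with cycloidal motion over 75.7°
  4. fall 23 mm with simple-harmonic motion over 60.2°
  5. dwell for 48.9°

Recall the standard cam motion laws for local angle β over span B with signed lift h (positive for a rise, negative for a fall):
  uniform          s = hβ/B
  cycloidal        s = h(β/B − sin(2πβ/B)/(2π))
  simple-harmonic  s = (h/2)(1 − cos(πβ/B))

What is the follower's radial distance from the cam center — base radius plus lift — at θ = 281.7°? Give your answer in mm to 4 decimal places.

seg 1 [0°–68°] cycloidal, h=6: full span → s += 6 → s = 6.0000
seg 2 [68°–175.2°] uniform, h=28: full span → s += 28 → s = 34.0000
seg 3 [175.2°–250.9°] cycloidal, h=24: full span → s += 24 → s = 58.0000
seg 4 [250.9°–311.1°] simple-harmonic, h=-23: θ=281.7° here. β=30.8, B=60.2. -23/2·(1 − cos(π·0.5116)) = -11.9200 → s = 46.0800
radial distance = base radius + s = 46 + 46.0800 = 92.0800

92.0800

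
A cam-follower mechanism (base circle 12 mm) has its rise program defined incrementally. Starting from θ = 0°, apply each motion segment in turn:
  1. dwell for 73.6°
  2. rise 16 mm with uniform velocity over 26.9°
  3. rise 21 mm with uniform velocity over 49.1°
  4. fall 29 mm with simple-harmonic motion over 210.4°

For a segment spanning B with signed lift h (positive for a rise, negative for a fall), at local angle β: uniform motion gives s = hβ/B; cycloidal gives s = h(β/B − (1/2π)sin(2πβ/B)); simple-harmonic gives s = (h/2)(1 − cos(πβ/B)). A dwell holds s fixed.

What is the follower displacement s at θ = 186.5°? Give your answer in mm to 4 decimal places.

seg 1 [0°–73.6°] dwell: s stays 0.0000
seg 2 [73.6°–100.5°] uniform, h=16: full span → s += 16 → s = 16.0000
seg 3 [100.5°–149.6°] uniform, h=21: full span → s += 21 → s = 37.0000
seg 4 [149.6°–360°] simple-harmonic, h=-29: θ=186.5° here. β=36.9, B=210.4. -29/2·(1 − cos(π·0.1754)) = -2.1458 → s = 34.8542

34.8542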